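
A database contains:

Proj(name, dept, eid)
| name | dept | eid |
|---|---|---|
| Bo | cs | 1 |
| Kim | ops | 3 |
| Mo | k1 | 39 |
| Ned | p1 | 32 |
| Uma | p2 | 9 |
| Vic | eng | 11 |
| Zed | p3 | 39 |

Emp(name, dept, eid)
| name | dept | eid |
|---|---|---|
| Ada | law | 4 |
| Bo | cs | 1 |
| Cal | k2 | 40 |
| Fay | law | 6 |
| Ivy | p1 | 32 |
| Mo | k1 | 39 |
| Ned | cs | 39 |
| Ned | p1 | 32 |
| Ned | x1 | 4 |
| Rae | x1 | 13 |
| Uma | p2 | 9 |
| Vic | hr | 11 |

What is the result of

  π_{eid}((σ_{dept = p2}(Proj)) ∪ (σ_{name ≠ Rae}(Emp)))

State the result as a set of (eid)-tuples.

{1, 11, 32, 39, 4, 40, 6, 9}

Filtering on dept = p2 leaves {(Uma, p2, 9)}.
Filtering on name ≠ Rae leaves {(Ada, law, 4), (Bo, cs, 1), (Cal, k2, 40), (Fay, law, 6), (Ivy, p1, 32), (Mo, k1, 39), (Ned, cs, 39), (Ned, p1, 32), (Ned, x1, 4), (Uma, p2, 9), (Vic, hr, 11)}.
Set union of the two operands is {(Ada, law, 4), (Bo, cs, 1), (Cal, k2, 40), (Fay, law, 6), (Ivy, p1, 32), (Mo, k1, 39), (Ned, cs, 39), (Ned, p1, 32), (Ned, x1, 4), (Uma, p2, 9), (Vic, hr, 11)}.
Keep only column(s) eid (3 duplicate(s) eliminated): {1, 11, 32, 39, 4, 40, 6, 9}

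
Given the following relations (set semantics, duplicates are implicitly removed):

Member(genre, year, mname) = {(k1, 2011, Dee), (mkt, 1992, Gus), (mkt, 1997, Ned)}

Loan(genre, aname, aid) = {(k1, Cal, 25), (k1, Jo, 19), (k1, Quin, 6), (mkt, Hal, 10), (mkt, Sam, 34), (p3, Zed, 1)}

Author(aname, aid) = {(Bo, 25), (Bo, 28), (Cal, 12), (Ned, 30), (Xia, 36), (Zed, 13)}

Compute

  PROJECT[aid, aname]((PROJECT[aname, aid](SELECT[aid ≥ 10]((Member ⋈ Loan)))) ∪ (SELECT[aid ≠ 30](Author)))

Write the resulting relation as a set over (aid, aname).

Member ⋈ Loan (natural join on genre): {(k1, 2011, Dee, Cal, 25), (k1, 2011, Dee, Jo, 19), (k1, 2011, Dee, Quin, 6), (mkt, 1992, Gus, Hal, 10), (mkt, 1992, Gus, Sam, 34), (mkt, 1997, Ned, Hal, 10), (mkt, 1997, Ned, Sam, 34)}
Filtering on aid ≥ 10 leaves {(k1, 2011, Dee, Cal, 25), (k1, 2011, Dee, Jo, 19), (mkt, 1992, Gus, Hal, 10), (mkt, 1992, Gus, Sam, 34), (mkt, 1997, Ned, Hal, 10), (mkt, 1997, Ned, Sam, 34)}.
π[aname, aid]: project onto (aname, aid) (2 duplicate(s) eliminated) → {(Cal, 25), (Hal, 10), (Jo, 19), (Sam, 34)}
Filtering on aid ≠ 30 leaves {(Bo, 25), (Bo, 28), (Cal, 12), (Xia, 36), (Zed, 13)}.
Set union of the two operands is {(Bo, 25), (Bo, 28), (Cal, 12), (Cal, 25), (Hal, 10), (Jo, 19), (Sam, 34), (Xia, 36), (Zed, 13)}.
π[aid, aname]: project onto (aid, aname) → {(10, Hal), (12, Cal), (13, Zed), (19, Jo), (25, Bo), (25, Cal), (28, Bo), (34, Sam), (36, Xia)}

{(10, Hal), (12, Cal), (13, Zed), (19, Jo), (25, Bo), (25, Cal), (28, Bo), (34, Sam), (36, Xia)}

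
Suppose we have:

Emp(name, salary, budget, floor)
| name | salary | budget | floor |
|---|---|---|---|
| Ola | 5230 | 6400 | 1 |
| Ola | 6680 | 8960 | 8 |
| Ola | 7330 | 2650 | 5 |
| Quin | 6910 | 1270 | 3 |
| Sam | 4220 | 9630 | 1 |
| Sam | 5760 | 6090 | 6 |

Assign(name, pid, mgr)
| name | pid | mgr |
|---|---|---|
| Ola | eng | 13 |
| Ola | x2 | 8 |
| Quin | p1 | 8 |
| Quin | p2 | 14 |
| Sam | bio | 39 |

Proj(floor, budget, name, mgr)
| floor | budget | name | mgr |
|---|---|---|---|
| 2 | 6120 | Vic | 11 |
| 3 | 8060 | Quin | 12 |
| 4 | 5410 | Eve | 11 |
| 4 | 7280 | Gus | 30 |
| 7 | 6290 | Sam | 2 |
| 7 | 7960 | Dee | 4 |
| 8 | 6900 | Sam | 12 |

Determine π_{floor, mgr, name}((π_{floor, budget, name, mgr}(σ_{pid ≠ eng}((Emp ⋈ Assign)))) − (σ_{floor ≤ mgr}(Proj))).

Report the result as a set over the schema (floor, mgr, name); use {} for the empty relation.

Natural join on name: {(Ola, 5230, 6400, 1, eng, 13), (Ola, 5230, 6400, 1, x2, 8), (Ola, 6680, 8960, 8, eng, 13), (Ola, 6680, 8960, 8, x2, 8), (Ola, 7330, 2650, 5, eng, 13), (Ola, 7330, 2650, 5, x2, 8), (Quin, 6910, 1270, 3, p1, 8), (Quin, 6910, 1270, 3, p2, 14), (Sam, 4220, 9630, 1, bio, 39), (Sam, 5760, 6090, 6, bio, 39)}
Apply σ_{pid ≠ eng}; surviving tuples: {(Ola, 5230, 6400, 1, x2, 8), (Ola, 6680, 8960, 8, x2, 8), (Ola, 7330, 2650, 5, x2, 8), (Quin, 6910, 1270, 3, p1, 8), (Quin, 6910, 1270, 3, p2, 14), (Sam, 4220, 9630, 1, bio, 39), (Sam, 5760, 6090, 6, bio, 39)}
π[floor, budget, name, mgr]: project onto (floor, budget, name, mgr) → {(1, 6400, Ola, 8), (1, 9630, Sam, 39), (3, 1270, Quin, 14), (3, 1270, Quin, 8), (5, 2650, Ola, 8), (6, 6090, Sam, 39), (8, 8960, Ola, 8)}
Apply σ_{floor ≤ mgr}; surviving tuples: {(2, 6120, Vic, 11), (3, 8060, Quin, 12), (4, 5410, Eve, 11), (4, 7280, Gus, 30), (8, 6900, Sam, 12)}
Taking the difference: {(1, 6400, Ola, 8), (1, 9630, Sam, 39), (3, 1270, Quin, 14), (3, 1270, Quin, 8), (5, 2650, Ola, 8), (6, 6090, Sam, 39), (8, 8960, Ola, 8)}
π[floor, mgr, name]: project onto (floor, mgr, name) → {(1, 39, Sam), (1, 8, Ola), (3, 14, Quin), (3, 8, Quin), (5, 8, Ola), (6, 39, Sam), (8, 8, Ola)}

{(1, 39, Sam), (1, 8, Ola), (3, 14, Quin), (3, 8, Quin), (5, 8, Ola), (6, 39, Sam), (8, 8, Ola)}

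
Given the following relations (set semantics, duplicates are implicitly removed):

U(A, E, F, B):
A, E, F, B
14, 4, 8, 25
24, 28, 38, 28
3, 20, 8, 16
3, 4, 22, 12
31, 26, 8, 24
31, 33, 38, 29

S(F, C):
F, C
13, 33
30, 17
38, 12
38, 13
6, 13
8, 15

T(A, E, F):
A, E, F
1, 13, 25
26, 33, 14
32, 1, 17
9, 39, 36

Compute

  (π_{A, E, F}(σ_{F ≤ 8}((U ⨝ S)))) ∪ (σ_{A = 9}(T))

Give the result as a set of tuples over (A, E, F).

{(14, 4, 8), (3, 20, 8), (31, 26, 8), (9, 39, 36)}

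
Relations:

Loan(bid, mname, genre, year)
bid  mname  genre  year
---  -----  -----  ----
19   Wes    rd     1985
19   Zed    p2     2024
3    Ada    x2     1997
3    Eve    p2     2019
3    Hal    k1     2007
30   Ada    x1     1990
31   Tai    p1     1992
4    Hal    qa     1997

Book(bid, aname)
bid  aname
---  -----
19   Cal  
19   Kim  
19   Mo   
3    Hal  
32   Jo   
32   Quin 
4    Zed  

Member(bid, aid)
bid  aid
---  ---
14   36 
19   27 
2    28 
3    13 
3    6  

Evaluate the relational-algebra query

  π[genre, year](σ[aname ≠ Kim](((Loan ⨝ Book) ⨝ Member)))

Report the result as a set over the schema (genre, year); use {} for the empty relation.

{(k1, 2007), (p2, 2019), (p2, 2024), (rd, 1985), (x2, 1997)}

Natural join on bid: {(19, Wes, rd, 1985, Cal), (19, Wes, rd, 1985, Kim), (19, Wes, rd, 1985, Mo), (19, Zed, p2, 2024, Cal), (19, Zed, p2, 2024, Kim), (19, Zed, p2, 2024, Mo), (3, Ada, x2, 1997, Hal), (3, Eve, p2, 2019, Hal), (3, Hal, k1, 2007, Hal), (4, Hal, qa, 1997, Zed)}
Natural join on bid: {(19, Wes, rd, 1985, Cal, 27), (19, Wes, rd, 1985, Kim, 27), (19, Wes, rd, 1985, Mo, 27), (19, Zed, p2, 2024, Cal, 27), (19, Zed, p2, 2024, Kim, 27), (19, Zed, p2, 2024, Mo, 27), (3, Ada, x2, 1997, Hal, 13), (3, Ada, x2, 1997, Hal, 6), (3, Eve, p2, 2019, Hal, 13), (3, Eve, p2, 2019, Hal, 6), (3, Hal, k1, 2007, Hal, 13), (3, Hal, k1, 2007, Hal, 6)}
Apply σ_{aname ≠ Kim}; surviving tuples: {(19, Wes, rd, 1985, Cal, 27), (19, Wes, rd, 1985, Mo, 27), (19, Zed, p2, 2024, Cal, 27), (19, Zed, p2, 2024, Mo, 27), (3, Ada, x2, 1997, Hal, 13), (3, Ada, x2, 1997, Hal, 6), (3, Eve, p2, 2019, Hal, 13), (3, Eve, p2, 2019, Hal, 6), (3, Hal, k1, 2007, Hal, 13), (3, Hal, k1, 2007, Hal, 6)}
Keep only column(s) genre, year (5 duplicate(s) eliminated): {(k1, 2007), (p2, 2019), (p2, 2024), (rd, 1985), (x2, 1997)}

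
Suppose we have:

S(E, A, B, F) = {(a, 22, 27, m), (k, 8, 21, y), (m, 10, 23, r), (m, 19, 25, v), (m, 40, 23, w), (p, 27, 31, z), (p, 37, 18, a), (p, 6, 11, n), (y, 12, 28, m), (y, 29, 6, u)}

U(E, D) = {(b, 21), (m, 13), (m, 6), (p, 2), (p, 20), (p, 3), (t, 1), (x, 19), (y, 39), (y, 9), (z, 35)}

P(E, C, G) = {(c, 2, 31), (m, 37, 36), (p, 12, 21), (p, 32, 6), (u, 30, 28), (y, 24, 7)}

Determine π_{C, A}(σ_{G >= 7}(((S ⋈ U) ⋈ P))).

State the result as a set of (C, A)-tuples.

Natural join on E: {(m, 10, 23, r, 13), (m, 10, 23, r, 6), (m, 19, 25, v, 13), (m, 19, 25, v, 6), (m, 40, 23, w, 13), (m, 40, 23, w, 6), (p, 27, 31, z, 2), (p, 27, 31, z, 20), (p, 27, 31, z, 3), (p, 37, 18, a, 2), (p, 37, 18, a, 20), (p, 37, 18, a, 3), (p, 6, 11, n, 2), (p, 6, 11, n, 20), (p, 6, 11, n, 3), (y, 12, 28, m, 39), (y, 12, 28, m, 9), (y, 29, 6, u, 39), (y, 29, 6, u, 9)}
Natural join on E: {(m, 10, 23, r, 13, 37, 36), (m, 10, 23, r, 6, 37, 36), (m, 19, 25, v, 13, 37, 36), (m, 19, 25, v, 6, 37, 36), (m, 40, 23, w, 13, 37, 36), (m, 40, 23, w, 6, 37, 36), (p, 27, 31, z, 2, 12, 21), (p, 27, 31, z, 2, 32, 6), (p, 27, 31, z, 20, 12, 21), (p, 27, 31, z, 20, 32, 6), (p, 27, 31, z, 3, 12, 21), (p, 27, 31, z, 3, 32, 6), (p, 37, 18, a, 2, 12, 21), (p, 37, 18, a, 2, 32, 6), (p, 37, 18, a, 20, 12, 21), (p, 37, 18, a, 20, 32, 6), (p, 37, 18, a, 3, 12, 21), (p, 37, 18, a, 3, 32, 6), (p, 6, 11, n, 2, 12, 21), (p, 6, 11, n, 2, 32, 6), (p, 6, 11, n, 20, 12, 21), (p, 6, 11, n, 20, 32, 6), (p, 6, 11, n, 3, 12, 21), (p, 6, 11, n, 3, 32, 6), (y, 12, 28, m, 39, 24, 7), (y, 12, 28, m, 9, 24, 7), (y, 29, 6, u, 39, 24, 7), (y, 29, 6, u, 9, 24, 7)}
Selection G >= 7: {(m, 10, 23, r, 13, 37, 36), (m, 10, 23, r, 6, 37, 36), (m, 19, 25, v, 13, 37, 36), (m, 19, 25, v, 6, 37, 36), (m, 40, 23, w, 13, 37, 36), (m, 40, 23, w, 6, 37, 36), (p, 27, 31, z, 2, 12, 21), (p, 27, 31, z, 20, 12, 21), (p, 27, 31, z, 3, 12, 21), (p, 37, 18, a, 2, 12, 21), (p, 37, 18, a, 20, 12, 21), (p, 37, 18, a, 3, 12, 21), (p, 6, 11, n, 2, 12, 21), (p, 6, 11, n, 20, 12, 21), (p, 6, 11, n, 3, 12, 21), (y, 12, 28, m, 39, 24, 7), (y, 12, 28, m, 9, 24, 7), (y, 29, 6, u, 39, 24, 7), (y, 29, 6, u, 9, 24, 7)}
Keep only column(s) C, A (11 duplicate(s) eliminated): {(12, 27), (12, 37), (12, 6), (24, 12), (24, 29), (37, 10), (37, 19), (37, 40)}

{(12, 27), (12, 37), (12, 6), (24, 12), (24, 29), (37, 10), (37, 19), (37, 40)}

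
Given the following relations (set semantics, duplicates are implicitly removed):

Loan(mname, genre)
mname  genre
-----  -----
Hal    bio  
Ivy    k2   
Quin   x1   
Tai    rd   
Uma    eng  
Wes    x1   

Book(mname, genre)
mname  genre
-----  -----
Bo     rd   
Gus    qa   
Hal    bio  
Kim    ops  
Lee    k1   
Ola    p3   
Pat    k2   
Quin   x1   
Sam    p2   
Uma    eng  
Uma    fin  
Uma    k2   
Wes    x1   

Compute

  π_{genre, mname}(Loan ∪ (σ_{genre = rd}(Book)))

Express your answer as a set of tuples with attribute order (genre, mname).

Selection genre = rd: {(Bo, rd)}
Set union of the two operands is {(Bo, rd), (Hal, bio), (Ivy, k2), (Quin, x1), (Tai, rd), (Uma, eng), (Wes, x1)}.
Projecting to genre, mname: {(bio, Hal), (eng, Uma), (k2, Ivy), (rd, Bo), (rd, Tai), (x1, Quin), (x1, Wes)}

{(bio, Hal), (eng, Uma), (k2, Ivy), (rd, Bo), (rd, Tai), (x1, Quin), (x1, Wes)}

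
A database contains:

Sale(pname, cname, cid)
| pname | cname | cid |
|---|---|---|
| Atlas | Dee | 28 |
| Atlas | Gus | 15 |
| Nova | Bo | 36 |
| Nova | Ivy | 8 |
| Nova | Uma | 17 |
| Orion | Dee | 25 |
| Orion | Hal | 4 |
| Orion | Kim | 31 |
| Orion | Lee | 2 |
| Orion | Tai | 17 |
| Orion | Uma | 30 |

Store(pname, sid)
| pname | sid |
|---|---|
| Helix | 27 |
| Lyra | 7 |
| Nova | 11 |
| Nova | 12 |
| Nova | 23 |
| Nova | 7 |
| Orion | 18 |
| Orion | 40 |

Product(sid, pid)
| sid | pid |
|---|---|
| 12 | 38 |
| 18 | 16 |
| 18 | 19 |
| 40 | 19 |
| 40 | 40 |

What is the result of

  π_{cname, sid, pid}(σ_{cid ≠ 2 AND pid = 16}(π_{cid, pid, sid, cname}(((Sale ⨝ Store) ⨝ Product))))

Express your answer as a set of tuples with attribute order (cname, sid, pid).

Joining Sale and Store on pname yields {(Nova, Bo, 36, 11), (Nova, Bo, 36, 12), (Nova, Bo, 36, 23), (Nova, Bo, 36, 7), (Nova, Ivy, 8, 11), (Nova, Ivy, 8, 12), (Nova, Ivy, 8, 23), (Nova, Ivy, 8, 7), (Nova, Uma, 17, 11), (Nova, Uma, 17, 12), (Nova, Uma, 17, 23), (Nova, Uma, 17, 7), (Orion, Dee, 25, 18), (Orion, Dee, 25, 40), (Orion, Hal, 4, 18), (Orion, Hal, 4, 40), (Orion, Kim, 31, 18), (Orion, Kim, 31, 40), (Orion, Lee, 2, 18), (Orion, Lee, 2, 40), (Orion, Tai, 17, 18), (Orion, Tai, 17, 40), (Orion, Uma, 30, 18), (Orion, Uma, 30, 40)}.
Joining (Sale ⨝ Store) and Product on sid yields {(Nova, Bo, 36, 12, 38), (Nova, Ivy, 8, 12, 38), (Nova, Uma, 17, 12, 38), (Orion, Dee, 25, 18, 16), (Orion, Dee, 25, 18, 19), (Orion, Dee, 25, 40, 19), (Orion, Dee, 25, 40, 40), (Orion, Hal, 4, 18, 16), (Orion, Hal, 4, 18, 19), (Orion, Hal, 4, 40, 19), (Orion, Hal, 4, 40, 40), (Orion, Kim, 31, 18, 16), (Orion, Kim, 31, 18, 19), (Orion, Kim, 31, 40, 19), (Orion, Kim, 31, 40, 40), (Orion, Lee, 2, 18, 16), (Orion, Lee, 2, 18, 19), (Orion, Lee, 2, 40, 19), (Orion, Lee, 2, 40, 40), (Orion, Tai, 17, 18, 16), (Orion, Tai, 17, 18, 19), (Orion, Tai, 17, 40, 19), (Orion, Tai, 17, 40, 40), (Orion, Uma, 30, 18, 16), (Orion, Uma, 30, 18, 19), (Orion, Uma, 30, 40, 19), (Orion, Uma, 30, 40, 40)}.
Keep only column(s) cid, pid, sid, cname: {(17, 16, 18, Tai), (17, 19, 18, Tai), (17, 19, 40, Tai), (17, 38, 12, Uma), (17, 40, 40, Tai), (2, 16, 18, Lee), (2, 19, 18, Lee), (2, 19, 40, Lee), (2, 40, 40, Lee), (25, 16, 18, Dee), (25, 19, 18, Dee), (25, 19, 40, Dee), (25, 40, 40, Dee), (30, 16, 18, Uma), (30, 19, 18, Uma), (30, 19, 40, Uma), (30, 40, 40, Uma), (31, 16, 18, Kim), (31, 19, 18, Kim), (31, 19, 40, Kim), (31, 40, 40, Kim), (36, 38, 12, Bo), (4, 16, 18, Hal), (4, 19, 18, Hal), (4, 19, 40, Hal), (4, 40, 40, Hal), (8, 38, 12, Ivy)}
Apply σ_{cid ≠ 2 AND pid = 16}; surviving tuples: {(17, 16, 18, Tai), (25, 16, 18, Dee), (30, 16, 18, Uma), (31, 16, 18, Kim), (4, 16, 18, Hal)}
Keep only column(s) cname, sid, pid: {(Dee, 18, 16), (Hal, 18, 16), (Kim, 18, 16), (Tai, 18, 16), (Uma, 18, 16)}

{(Dee, 18, 16), (Hal, 18, 16), (Kim, 18, 16), (Tai, 18, 16), (Uma, 18, 16)}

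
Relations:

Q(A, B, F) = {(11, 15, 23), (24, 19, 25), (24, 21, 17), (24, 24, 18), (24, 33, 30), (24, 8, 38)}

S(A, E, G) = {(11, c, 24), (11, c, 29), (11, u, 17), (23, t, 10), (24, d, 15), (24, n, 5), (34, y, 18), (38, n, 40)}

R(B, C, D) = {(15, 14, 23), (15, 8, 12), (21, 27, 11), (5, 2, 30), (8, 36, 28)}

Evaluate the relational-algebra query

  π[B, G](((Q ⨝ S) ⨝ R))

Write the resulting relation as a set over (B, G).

{(15, 17), (15, 24), (15, 29), (21, 15), (21, 5), (8, 15), (8, 5)}

Q ⋈ S (natural join on A): {(11, 15, 23, c, 24), (11, 15, 23, c, 29), (11, 15, 23, u, 17), (24, 19, 25, d, 15), (24, 19, 25, n, 5), (24, 21, 17, d, 15), (24, 21, 17, n, 5), (24, 24, 18, d, 15), (24, 24, 18, n, 5), (24, 33, 30, d, 15), (24, 33, 30, n, 5), (24, 8, 38, d, 15), (24, 8, 38, n, 5)}
(Q ⨝ S) ⋈ R (natural join on B): {(11, 15, 23, c, 24, 14, 23), (11, 15, 23, c, 24, 8, 12), (11, 15, 23, c, 29, 14, 23), (11, 15, 23, c, 29, 8, 12), (11, 15, 23, u, 17, 14, 23), (11, 15, 23, u, 17, 8, 12), (24, 21, 17, d, 15, 27, 11), (24, 21, 17, n, 5, 27, 11), (24, 8, 38, d, 15, 36, 28), (24, 8, 38, n, 5, 36, 28)}
Projecting to B, G (3 duplicate(s) eliminated): {(15, 17), (15, 24), (15, 29), (21, 15), (21, 5), (8, 15), (8, 5)}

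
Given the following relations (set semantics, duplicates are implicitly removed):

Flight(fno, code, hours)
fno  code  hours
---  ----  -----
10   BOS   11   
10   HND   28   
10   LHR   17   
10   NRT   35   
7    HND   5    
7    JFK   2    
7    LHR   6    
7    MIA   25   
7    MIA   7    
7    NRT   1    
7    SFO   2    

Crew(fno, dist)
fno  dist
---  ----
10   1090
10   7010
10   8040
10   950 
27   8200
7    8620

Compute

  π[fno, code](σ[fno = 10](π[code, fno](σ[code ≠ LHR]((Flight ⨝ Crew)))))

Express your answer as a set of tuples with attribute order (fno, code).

{(10, BOS), (10, HND), (10, NRT)}

Flight ⋈ Crew (natural join on fno): {(10, BOS, 11, 1090), (10, BOS, 11, 7010), (10, BOS, 11, 8040), (10, BOS, 11, 950), (10, HND, 28, 1090), (10, HND, 28, 7010), (10, HND, 28, 8040), (10, HND, 28, 950), (10, LHR, 17, 1090), (10, LHR, 17, 7010), (10, LHR, 17, 8040), (10, LHR, 17, 950), (10, NRT, 35, 1090), (10, NRT, 35, 7010), (10, NRT, 35, 8040), (10, NRT, 35, 950), (7, HND, 5, 8620), (7, JFK, 2, 8620), (7, LHR, 6, 8620), (7, MIA, 25, 8620), (7, MIA, 7, 8620), (7, NRT, 1, 8620), (7, SFO, 2, 8620)}
σ[code ≠ LHR]: keep tuples satisfying code ≠ LHR → {(10, BOS, 11, 1090), (10, BOS, 11, 7010), (10, BOS, 11, 8040), (10, BOS, 11, 950), (10, HND, 28, 1090), (10, HND, 28, 7010), (10, HND, 28, 8040), (10, HND, 28, 950), (10, NRT, 35, 1090), (10, NRT, 35, 7010), (10, NRT, 35, 8040), (10, NRT, 35, 950), (7, HND, 5, 8620), (7, JFK, 2, 8620), (7, MIA, 25, 8620), (7, MIA, 7, 8620), (7, NRT, 1, 8620), (7, SFO, 2, 8620)}
π[code, fno]: project onto (code, fno) (10 duplicate(s) eliminated) → {(BOS, 10), (HND, 10), (HND, 7), (JFK, 7), (MIA, 7), (NRT, 10), (NRT, 7), (SFO, 7)}
σ[fno = 10]: keep tuples satisfying fno = 10 → {(BOS, 10), (HND, 10), (NRT, 10)}
π[fno, code]: project onto (fno, code) → {(10, BOS), (10, HND), (10, NRT)}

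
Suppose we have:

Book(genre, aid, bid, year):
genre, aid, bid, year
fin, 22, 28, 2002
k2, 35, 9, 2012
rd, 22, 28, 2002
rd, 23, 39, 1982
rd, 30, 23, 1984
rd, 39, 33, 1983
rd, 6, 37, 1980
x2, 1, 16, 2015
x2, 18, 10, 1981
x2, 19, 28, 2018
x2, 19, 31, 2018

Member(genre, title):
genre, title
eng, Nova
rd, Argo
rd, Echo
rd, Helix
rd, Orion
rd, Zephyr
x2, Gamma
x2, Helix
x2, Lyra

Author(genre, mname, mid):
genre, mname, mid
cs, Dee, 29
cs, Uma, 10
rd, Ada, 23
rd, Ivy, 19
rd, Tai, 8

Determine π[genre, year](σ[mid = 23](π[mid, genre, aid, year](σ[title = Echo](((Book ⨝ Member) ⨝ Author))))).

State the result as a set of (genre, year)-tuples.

{(rd, 1980), (rd, 1982), (rd, 1983), (rd, 1984), (rd, 2002)}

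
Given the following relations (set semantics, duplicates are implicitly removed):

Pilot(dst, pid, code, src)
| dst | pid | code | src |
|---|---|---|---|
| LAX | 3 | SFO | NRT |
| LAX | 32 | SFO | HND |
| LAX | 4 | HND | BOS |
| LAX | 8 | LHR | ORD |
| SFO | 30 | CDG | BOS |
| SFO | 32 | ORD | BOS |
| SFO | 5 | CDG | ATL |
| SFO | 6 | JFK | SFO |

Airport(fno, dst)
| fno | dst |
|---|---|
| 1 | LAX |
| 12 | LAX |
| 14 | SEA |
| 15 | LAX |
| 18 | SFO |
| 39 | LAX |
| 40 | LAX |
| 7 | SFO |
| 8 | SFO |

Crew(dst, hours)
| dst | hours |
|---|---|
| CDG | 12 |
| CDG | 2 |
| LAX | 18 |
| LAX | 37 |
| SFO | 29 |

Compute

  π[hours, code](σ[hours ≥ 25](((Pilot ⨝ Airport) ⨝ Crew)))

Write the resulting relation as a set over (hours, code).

{(29, CDG), (29, JFK), (29, ORD), (37, HND), (37, LHR), (37, SFO)}

Pilot ⋈ Airport (natural join on dst): {(LAX, 3, SFO, NRT, 1), (LAX, 3, SFO, NRT, 12), (LAX, 3, SFO, NRT, 15), (LAX, 3, SFO, NRT, 39), (LAX, 3, SFO, NRT, 40), (LAX, 32, SFO, HND, 1), (LAX, 32, SFO, HND, 12), (LAX, 32, SFO, HND, 15), (LAX, 32, SFO, HND, 39), (LAX, 32, SFO, HND, 40), (LAX, 4, HND, BOS, 1), (LAX, 4, HND, BOS, 12), (LAX, 4, HND, BOS, 15), (LAX, 4, HND, BOS, 39), (LAX, 4, HND, BOS, 40), (LAX, 8, LHR, ORD, 1), (LAX, 8, LHR, ORD, 12), (LAX, 8, LHR, ORD, 15), (LAX, 8, LHR, ORD, 39), (LAX, 8, LHR, ORD, 40), (SFO, 30, CDG, BOS, 18), (SFO, 30, CDG, BOS, 7), (SFO, 30, CDG, BOS, 8), (SFO, 32, ORD, BOS, 18), (SFO, 32, ORD, BOS, 7), (SFO, 32, ORD, BOS, 8), (SFO, 5, CDG, ATL, 18), (SFO, 5, CDG, ATL, 7), (SFO, 5, CDG, ATL, 8), (SFO, 6, JFK, SFO, 18), (SFO, 6, JFK, SFO, 7), (SFO, 6, JFK, SFO, 8)}
(Pilot ⨝ Airport) ⋈ Crew (natural join on dst): {(LAX, 3, SFO, NRT, 1, 18), (LAX, 3, SFO, NRT, 1, 37), (LAX, 3, SFO, NRT, 12, 18), (LAX, 3, SFO, NRT, 12, 37), (LAX, 3, SFO, NRT, 15, 18), (LAX, 3, SFO, NRT, 15, 37), (LAX, 3, SFO, NRT, 39, 18), (LAX, 3, SFO, NRT, 39, 37), (LAX, 3, SFO, NRT, 40, 18), (LAX, 3, SFO, NRT, 40, 37), (LAX, 32, SFO, HND, 1, 18), (LAX, 32, SFO, HND, 1, 37), (LAX, 32, SFO, HND, 12, 18), (LAX, 32, SFO, HND, 12, 37), (LAX, 32, SFO, HND, 15, 18), (LAX, 32, SFO, HND, 15, 37), (LAX, 32, SFO, HND, 39, 18), (LAX, 32, SFO, HND, 39, 37), (LAX, 32, SFO, HND, 40, 18), (LAX, 32, SFO, HND, 40, 37), (LAX, 4, HND, BOS, 1, 18), (LAX, 4, HND, BOS, 1, 37), (LAX, 4, HND, BOS, 12, 18), (LAX, 4, HND, BOS, 12, 37), (LAX, 4, HND, BOS, 15, 18), (LAX, 4, HND, BOS, 15, 37), (LAX, 4, HND, BOS, 39, 18), (LAX, 4, HND, BOS, 39, 37), (LAX, 4, HND, BOS, 40, 18), (LAX, 4, HND, BOS, 40, 37), (LAX, 8, LHR, ORD, 1, 18), (LAX, 8, LHR, ORD, 1, 37), (LAX, 8, LHR, ORD, 12, 18), (LAX, 8, LHR, ORD, 12, 37), (LAX, 8, LHR, ORD, 15, 18), (LAX, 8, LHR, ORD, 15, 37), (LAX, 8, LHR, ORD, 39, 18), (LAX, 8, LHR, ORD, 39, 37), (LAX, 8, LHR, ORD, 40, 18), (LAX, 8, LHR, ORD, 40, 37), (SFO, 30, CDG, BOS, 18, 29), (SFO, 30, CDG, BOS, 7, 29), (SFO, 30, CDG, BOS, 8, 29), (SFO, 32, ORD, BOS, 18, 29), (SFO, 32, ORD, BOS, 7, 29), (SFO, 32, ORD, BOS, 8, 29), (SFO, 5, CDG, ATL, 18, 29), (SFO, 5, CDG, ATL, 7, 29), (SFO, 5, CDG, ATL, 8, 29), (SFO, 6, JFK, SFO, 18, 29), (SFO, 6, JFK, SFO, 7, 29), (SFO, 6, JFK, SFO, 8, 29)}
Filtering on hours ≥ 25 leaves {(LAX, 3, SFO, NRT, 1, 37), (LAX, 3, SFO, NRT, 12, 37), (LAX, 3, SFO, NRT, 15, 37), (LAX, 3, SFO, NRT, 39, 37), (LAX, 3, SFO, NRT, 40, 37), (LAX, 32, SFO, HND, 1, 37), (LAX, 32, SFO, HND, 12, 37), (LAX, 32, SFO, HND, 15, 37), (LAX, 32, SFO, HND, 39, 37), (LAX, 32, SFO, HND, 40, 37), (LAX, 4, HND, BOS, 1, 37), (LAX, 4, HND, BOS, 12, 37), (LAX, 4, HND, BOS, 15, 37), (LAX, 4, HND, BOS, 39, 37), (LAX, 4, HND, BOS, 40, 37), (LAX, 8, LHR, ORD, 1, 37), (LAX, 8, LHR, ORD, 12, 37), (LAX, 8, LHR, ORD, 15, 37), (LAX, 8, LHR, ORD, 39, 37), (LAX, 8, LHR, ORD, 40, 37), (SFO, 30, CDG, BOS, 18, 29), (SFO, 30, CDG, BOS, 7, 29), (SFO, 30, CDG, BOS, 8, 29), (SFO, 32, ORD, BOS, 18, 29), (SFO, 32, ORD, BOS, 7, 29), (SFO, 32, ORD, BOS, 8, 29), (SFO, 5, CDG, ATL, 18, 29), (SFO, 5, CDG, ATL, 7, 29), (SFO, 5, CDG, ATL, 8, 29), (SFO, 6, JFK, SFO, 18, 29), (SFO, 6, JFK, SFO, 7, 29), (SFO, 6, JFK, SFO, 8, 29)}.
π_{hours, code} gives {(29, CDG), (29, JFK), (29, ORD), (37, HND), (37, LHR), (37, SFO)} (26 duplicate(s) eliminated).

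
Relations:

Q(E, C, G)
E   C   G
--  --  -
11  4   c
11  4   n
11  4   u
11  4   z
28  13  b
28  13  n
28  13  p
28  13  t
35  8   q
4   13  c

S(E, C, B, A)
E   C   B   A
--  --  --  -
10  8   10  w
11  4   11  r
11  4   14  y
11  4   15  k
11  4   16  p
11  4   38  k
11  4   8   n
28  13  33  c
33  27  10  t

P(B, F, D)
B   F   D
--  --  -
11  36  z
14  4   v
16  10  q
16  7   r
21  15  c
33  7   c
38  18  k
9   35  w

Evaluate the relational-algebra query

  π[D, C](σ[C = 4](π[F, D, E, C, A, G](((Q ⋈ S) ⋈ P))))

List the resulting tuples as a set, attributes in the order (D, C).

{(k, 4), (q, 4), (r, 4), (v, 4), (z, 4)}

Q ⋈ S (natural join on E, C): {(11, 4, c, 11, r), (11, 4, c, 14, y), (11, 4, c, 15, k), (11, 4, c, 16, p), (11, 4, c, 38, k), (11, 4, c, 8, n), (11, 4, n, 11, r), (11, 4, n, 14, y), (11, 4, n, 15, k), (11, 4, n, 16, p), (11, 4, n, 38, k), (11, 4, n, 8, n), (11, 4, u, 11, r), (11, 4, u, 14, y), (11, 4, u, 15, k), (11, 4, u, 16, p), (11, 4, u, 38, k), (11, 4, u, 8, n), (11, 4, z, 11, r), (11, 4, z, 14, y), (11, 4, z, 15, k), (11, 4, z, 16, p), (11, 4, z, 38, k), (11, 4, z, 8, n), (28, 13, b, 33, c), (28, 13, n, 33, c), (28, 13, p, 33, c), (28, 13, t, 33, c)}
(Q ⋈ S) ⋈ P (natural join on B): {(11, 4, c, 11, r, 36, z), (11, 4, c, 14, y, 4, v), (11, 4, c, 16, p, 10, q), (11, 4, c, 16, p, 7, r), (11, 4, c, 38, k, 18, k), (11, 4, n, 11, r, 36, z), (11, 4, n, 14, y, 4, v), (11, 4, n, 16, p, 10, q), (11, 4, n, 16, p, 7, r), (11, 4, n, 38, k, 18, k), (11, 4, u, 11, r, 36, z), (11, 4, u, 14, y, 4, v), (11, 4, u, 16, p, 10, q), (11, 4, u, 16, p, 7, r), (11, 4, u, 38, k, 18, k), (11, 4, z, 11, r, 36, z), (11, 4, z, 14, y, 4, v), (11, 4, z, 16, p, 10, q), (11, 4, z, 16, p, 7, r), (11, 4, z, 38, k, 18, k), (28, 13, b, 33, c, 7, c), (28, 13, n, 33, c, 7, c), (28, 13, p, 33, c, 7, c), (28, 13, t, 33, c, 7, c)}
Keep only column(s) F, D, E, C, A, G: {(10, q, 11, 4, p, c), (10, q, 11, 4, p, n), (10, q, 11, 4, p, u), (10, q, 11, 4, p, z), (18, k, 11, 4, k, c), (18, k, 11, 4, k, n), (18, k, 11, 4, k, u), (18, k, 11, 4, k, z), (36, z, 11, 4, r, c), (36, z, 11, 4, r, n), (36, z, 11, 4, r, u), (36, z, 11, 4, r, z), (4, v, 11, 4, y, c), (4, v, 11, 4, y, n), (4, v, 11, 4, y, u), (4, v, 11, 4, y, z), (7, c, 28, 13, c, b), (7, c, 28, 13, c, n), (7, c, 28, 13, c, p), (7, c, 28, 13, c, t), (7, r, 11, 4, p, c), (7, r, 11, 4, p, n), (7, r, 11, 4, p, u), (7, r, 11, 4, p, z)}
Apply σ_{C = 4}; surviving tuples: {(10, q, 11, 4, p, c), (10, q, 11, 4, p, n), (10, q, 11, 4, p, u), (10, q, 11, 4, p, z), (18, k, 11, 4, k, c), (18, k, 11, 4, k, n), (18, k, 11, 4, k, u), (18, k, 11, 4, k, z), (36, z, 11, 4, r, c), (36, z, 11, 4, r, n), (36, z, 11, 4, r, u), (36, z, 11, 4, r, z), (4, v, 11, 4, y, c), (4, v, 11, 4, y, n), (4, v, 11, 4, y, u), (4, v, 11, 4, y, z), (7, r, 11, 4, p, c), (7, r, 11, 4, p, n), (7, r, 11, 4, p, u), (7, r, 11, 4, p, z)}
Keep only column(s) D, C (15 duplicate(s) eliminated): {(k, 4), (q, 4), (r, 4), (v, 4), (z, 4)}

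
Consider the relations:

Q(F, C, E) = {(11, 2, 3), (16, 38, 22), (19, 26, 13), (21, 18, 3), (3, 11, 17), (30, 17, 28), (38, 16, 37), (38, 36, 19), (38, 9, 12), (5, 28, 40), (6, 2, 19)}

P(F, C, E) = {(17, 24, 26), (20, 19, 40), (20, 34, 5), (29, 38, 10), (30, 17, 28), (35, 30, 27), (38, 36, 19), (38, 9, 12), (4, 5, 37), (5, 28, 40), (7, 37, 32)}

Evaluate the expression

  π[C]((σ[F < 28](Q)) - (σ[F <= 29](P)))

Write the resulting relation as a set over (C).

σ[F < 28]: keep tuples satisfying F < 28 → {(11, 2, 3), (16, 38, 22), (19, 26, 13), (21, 18, 3), (3, 11, 17), (5, 28, 40), (6, 2, 19)}
σ[F <= 29]: keep tuples satisfying F <= 29 → {(17, 24, 26), (20, 19, 40), (20, 34, 5), (29, 38, 10), (4, 5, 37), (5, 28, 40), (7, 37, 32)}
Set difference of the two operands is {(11, 2, 3), (16, 38, 22), (19, 26, 13), (21, 18, 3), (3, 11, 17), (6, 2, 19)}.
π_{C} gives {11, 18, 2, 26, 38} (1 duplicate(s) eliminated).

{11, 18, 2, 26, 38}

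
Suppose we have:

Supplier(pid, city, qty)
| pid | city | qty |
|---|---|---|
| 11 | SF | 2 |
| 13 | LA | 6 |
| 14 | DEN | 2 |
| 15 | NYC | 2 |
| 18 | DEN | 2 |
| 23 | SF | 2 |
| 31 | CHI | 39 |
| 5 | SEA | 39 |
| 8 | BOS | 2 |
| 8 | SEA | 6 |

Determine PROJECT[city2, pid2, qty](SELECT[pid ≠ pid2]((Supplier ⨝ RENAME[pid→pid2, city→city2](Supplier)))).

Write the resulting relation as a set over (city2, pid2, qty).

{(BOS, 8, 2), (CHI, 31, 39), (DEN, 14, 2), (DEN, 18, 2), (LA, 13, 6), (NYC, 15, 2), (SEA, 5, 39), (SEA, 8, 6), (SF, 11, 2), (SF, 23, 2)}

ρ[pid→pid2, city→city2]: schema becomes (pid2, city2, qty); tuples unchanged.
Joining Supplier and RENAME[pid→pid2, city→city2](Supplier) on qty yields {(11, SF, 2, 11, SF), (11, SF, 2, 14, DEN), (11, SF, 2, 15, NYC), (11, SF, 2, 18, DEN), (11, SF, 2, 23, SF), (11, SF, 2, 8, BOS), (13, LA, 6, 13, LA), (13, LA, 6, 8, SEA), (14, DEN, 2, 11, SF), (14, DEN, 2, 14, DEN), (14, DEN, 2, 15, NYC), (14, DEN, 2, 18, DEN), (14, DEN, 2, 23, SF), (14, DEN, 2, 8, BOS), (15, NYC, 2, 11, SF), (15, NYC, 2, 14, DEN), (15, NYC, 2, 15, NYC), (15, NYC, 2, 18, DEN), (15, NYC, 2, 23, SF), (15, NYC, 2, 8, BOS), (18, DEN, 2, 11, SF), (18, DEN, 2, 14, DEN), (18, DEN, 2, 15, NYC), (18, DEN, 2, 18, DEN), (18, DEN, 2, 23, SF), (18, DEN, 2, 8, BOS), (23, SF, 2, 11, SF), (23, SF, 2, 14, DEN), (23, SF, 2, 15, NYC), (23, SF, 2, 18, DEN), (23, SF, 2, 23, SF), (23, SF, 2, 8, BOS), (31, CHI, 39, 31, CHI), (31, CHI, 39, 5, SEA), (5, SEA, 39, 31, CHI), (5, SEA, 39, 5, SEA), (8, BOS, 2, 11, SF), (8, BOS, 2, 14, DEN), (8, BOS, 2, 15, NYC), (8, BOS, 2, 18, DEN), (8, BOS, 2, 23, SF), (8, BOS, 2, 8, BOS), (8, SEA, 6, 13, LA), (8, SEA, 6, 8, SEA)}.
Filtering on pid ≠ pid2 leaves {(11, SF, 2, 14, DEN), (11, SF, 2, 15, NYC), (11, SF, 2, 18, DEN), (11, SF, 2, 23, SF), (11, SF, 2, 8, BOS), (13, LA, 6, 8, SEA), (14, DEN, 2, 11, SF), (14, DEN, 2, 15, NYC), (14, DEN, 2, 18, DEN), (14, DEN, 2, 23, SF), (14, DEN, 2, 8, BOS), (15, NYC, 2, 11, SF), (15, NYC, 2, 14, DEN), (15, NYC, 2, 18, DEN), (15, NYC, 2, 23, SF), (15, NYC, 2, 8, BOS), (18, DEN, 2, 11, SF), (18, DEN, 2, 14, DEN), (18, DEN, 2, 15, NYC), (18, DEN, 2, 23, SF), (18, DEN, 2, 8, BOS), (23, SF, 2, 11, SF), (23, SF, 2, 14, DEN), (23, SF, 2, 15, NYC), (23, SF, 2, 18, DEN), (23, SF, 2, 8, BOS), (31, CHI, 39, 5, SEA), (5, SEA, 39, 31, CHI), (8, BOS, 2, 11, SF), (8, BOS, 2, 14, DEN), (8, BOS, 2, 15, NYC), (8, BOS, 2, 18, DEN), (8, BOS, 2, 23, SF), (8, SEA, 6, 13, LA)}.
Projecting to city2, pid2, qty (24 duplicate(s) eliminated): {(BOS, 8, 2), (CHI, 31, 39), (DEN, 14, 2), (DEN, 18, 2), (LA, 13, 6), (NYC, 15, 2), (SEA, 5, 39), (SEA, 8, 6), (SF, 11, 2), (SF, 23, 2)}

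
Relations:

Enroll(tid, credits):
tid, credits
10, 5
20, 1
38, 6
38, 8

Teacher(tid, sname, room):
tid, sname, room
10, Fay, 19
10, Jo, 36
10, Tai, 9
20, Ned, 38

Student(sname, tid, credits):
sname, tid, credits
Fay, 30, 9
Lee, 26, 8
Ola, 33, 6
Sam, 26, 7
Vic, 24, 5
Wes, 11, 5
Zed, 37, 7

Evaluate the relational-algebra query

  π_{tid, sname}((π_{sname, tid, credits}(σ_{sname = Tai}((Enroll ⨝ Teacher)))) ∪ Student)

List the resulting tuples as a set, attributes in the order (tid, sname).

Natural join on tid: {(10, 5, Fay, 19), (10, 5, Jo, 36), (10, 5, Tai, 9), (20, 1, Ned, 38)}
Filtering on sname = Tai leaves {(10, 5, Tai, 9)}.
Keep only column(s) sname, tid, credits: {(Tai, 10, 5)}
Union: {(Tai, 10, 5)} with {(Fay, 30, 9), (Lee, 26, 8), (Ola, 33, 6), (Sam, 26, 7), (Vic, 24, 5), (Wes, 11, 5), (Zed, 37, 7)} → {(Fay, 30, 9), (Lee, 26, 8), (Ola, 33, 6), (Sam, 26, 7), (Tai, 10, 5), (Vic, 24, 5), (Wes, 11, 5), (Zed, 37, 7)}
Keep only column(s) tid, sname: {(10, Tai), (11, Wes), (24, Vic), (26, Lee), (26, Sam), (30, Fay), (33, Ola), (37, Zed)}

{(10, Tai), (11, Wes), (24, Vic), (26, Lee), (26, Sam), (30, Fay), (33, Ola), (37, Zed)}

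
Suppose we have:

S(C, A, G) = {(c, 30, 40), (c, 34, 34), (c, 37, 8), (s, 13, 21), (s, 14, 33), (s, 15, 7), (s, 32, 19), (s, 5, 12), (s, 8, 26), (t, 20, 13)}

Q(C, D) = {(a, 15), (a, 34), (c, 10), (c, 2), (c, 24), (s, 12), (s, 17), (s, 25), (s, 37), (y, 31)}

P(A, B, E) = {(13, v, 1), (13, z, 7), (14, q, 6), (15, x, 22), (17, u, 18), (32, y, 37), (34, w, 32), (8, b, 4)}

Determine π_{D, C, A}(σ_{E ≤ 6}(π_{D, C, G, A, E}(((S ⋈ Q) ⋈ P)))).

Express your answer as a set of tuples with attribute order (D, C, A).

Natural join on C: {(c, 30, 40, 10), (c, 30, 40, 2), (c, 30, 40, 24), (c, 34, 34, 10), (c, 34, 34, 2), (c, 34, 34, 24), (c, 37, 8, 10), (c, 37, 8, 2), (c, 37, 8, 24), (s, 13, 21, 12), (s, 13, 21, 17), (s, 13, 21, 25), (s, 13, 21, 37), (s, 14, 33, 12), (s, 14, 33, 17), (s, 14, 33, 25), (s, 14, 33, 37), (s, 15, 7, 12), (s, 15, 7, 17), (s, 15, 7, 25), (s, 15, 7, 37), (s, 32, 19, 12), (s, 32, 19, 17), (s, 32, 19, 25), (s, 32, 19, 37), (s, 5, 12, 12), (s, 5, 12, 17), (s, 5, 12, 25), (s, 5, 12, 37), (s, 8, 26, 12), (s, 8, 26, 17), (s, 8, 26, 25), (s, 8, 26, 37)}
Natural join on A: {(c, 34, 34, 10, w, 32), (c, 34, 34, 2, w, 32), (c, 34, 34, 24, w, 32), (s, 13, 21, 12, v, 1), (s, 13, 21, 12, z, 7), (s, 13, 21, 17, v, 1), (s, 13, 21, 17, z, 7), (s, 13, 21, 25, v, 1), (s, 13, 21, 25, z, 7), (s, 13, 21, 37, v, 1), (s, 13, 21, 37, z, 7), (s, 14, 33, 12, q, 6), (s, 14, 33, 17, q, 6), (s, 14, 33, 25, q, 6), (s, 14, 33, 37, q, 6), (s, 15, 7, 12, x, 22), (s, 15, 7, 17, x, 22), (s, 15, 7, 25, x, 22), (s, 15, 7, 37, x, 22), (s, 32, 19, 12, y, 37), (s, 32, 19, 17, y, 37), (s, 32, 19, 25, y, 37), (s, 32, 19, 37, y, 37), (s, 8, 26, 12, b, 4), (s, 8, 26, 17, b, 4), (s, 8, 26, 25, b, 4), (s, 8, 26, 37, b, 4)}
Projecting to D, C, G, A, E: {(10, c, 34, 34, 32), (12, s, 19, 32, 37), (12, s, 21, 13, 1), (12, s, 21, 13, 7), (12, s, 26, 8, 4), (12, s, 33, 14, 6), (12, s, 7, 15, 22), (17, s, 19, 32, 37), (17, s, 21, 13, 1), (17, s, 21, 13, 7), (17, s, 26, 8, 4), (17, s, 33, 14, 6), (17, s, 7, 15, 22), (2, c, 34, 34, 32), (24, c, 34, 34, 32), (25, s, 19, 32, 37), (25, s, 21, 13, 1), (25, s, 21, 13, 7), (25, s, 26, 8, 4), (25, s, 33, 14, 6), (25, s, 7, 15, 22), (37, s, 19, 32, 37), (37, s, 21, 13, 1), (37, s, 21, 13, 7), (37, s, 26, 8, 4), (37, s, 33, 14, 6), (37, s, 7, 15, 22)}
σ[E ≤ 6]: keep tuples satisfying E ≤ 6 → {(12, s, 21, 13, 1), (12, s, 26, 8, 4), (12, s, 33, 14, 6), (17, s, 21, 13, 1), (17, s, 26, 8, 4), (17, s, 33, 14, 6), (25, s, 21, 13, 1), (25, s, 26, 8, 4), (25, s, 33, 14, 6), (37, s, 21, 13, 1), (37, s, 26, 8, 4), (37, s, 33, 14, 6)}
Projecting to D, C, A: {(12, s, 13), (12, s, 14), (12, s, 8), (17, s, 13), (17, s, 14), (17, s, 8), (25, s, 13), (25, s, 14), (25, s, 8), (37, s, 13), (37, s, 14), (37, s, 8)}

{(12, s, 13), (12, s, 14), (12, s, 8), (17, s, 13), (17, s, 14), (17, s, 8), (25, s, 13), (25, s, 14), (25, s, 8), (37, s, 13), (37, s, 14), (37, s, 8)}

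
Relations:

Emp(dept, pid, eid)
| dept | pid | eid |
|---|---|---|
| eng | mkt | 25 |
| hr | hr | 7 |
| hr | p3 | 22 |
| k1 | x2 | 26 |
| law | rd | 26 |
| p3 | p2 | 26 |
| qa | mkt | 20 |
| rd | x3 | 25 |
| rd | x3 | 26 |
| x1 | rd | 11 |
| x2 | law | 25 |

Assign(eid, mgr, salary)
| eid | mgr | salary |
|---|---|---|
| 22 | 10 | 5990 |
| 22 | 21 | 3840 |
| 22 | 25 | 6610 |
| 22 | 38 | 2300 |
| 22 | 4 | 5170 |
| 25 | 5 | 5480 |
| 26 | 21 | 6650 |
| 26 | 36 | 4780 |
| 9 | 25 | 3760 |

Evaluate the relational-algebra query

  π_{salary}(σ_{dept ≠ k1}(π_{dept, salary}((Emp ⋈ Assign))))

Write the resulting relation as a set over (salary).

{2300, 3840, 4780, 5170, 5480, 5990, 6610, 6650}

Joining Emp and Assign on eid yields {(eng, mkt, 25, 5, 5480), (hr, p3, 22, 10, 5990), (hr, p3, 22, 21, 3840), (hr, p3, 22, 25, 6610), (hr, p3, 22, 38, 2300), (hr, p3, 22, 4, 5170), (k1, x2, 26, 21, 6650), (k1, x2, 26, 36, 4780), (law, rd, 26, 21, 6650), (law, rd, 26, 36, 4780), (p3, p2, 26, 21, 6650), (p3, p2, 26, 36, 4780), (rd, x3, 25, 5, 5480), (rd, x3, 26, 21, 6650), (rd, x3, 26, 36, 4780), (x2, law, 25, 5, 5480)}.
Projecting to dept, salary: {(eng, 5480), (hr, 2300), (hr, 3840), (hr, 5170), (hr, 5990), (hr, 6610), (k1, 4780), (k1, 6650), (law, 4780), (law, 6650), (p3, 4780), (p3, 6650), (rd, 4780), (rd, 5480), (rd, 6650), (x2, 5480)}
σ[dept ≠ k1]: keep tuples satisfying dept ≠ k1 → {(eng, 5480), (hr, 2300), (hr, 3840), (hr, 5170), (hr, 5990), (hr, 6610), (law, 4780), (law, 6650), (p3, 4780), (p3, 6650), (rd, 4780), (rd, 5480), (rd, 6650), (x2, 5480)}
Projecting to salary (6 duplicate(s) eliminated): {2300, 3840, 4780, 5170, 5480, 5990, 6610, 6650}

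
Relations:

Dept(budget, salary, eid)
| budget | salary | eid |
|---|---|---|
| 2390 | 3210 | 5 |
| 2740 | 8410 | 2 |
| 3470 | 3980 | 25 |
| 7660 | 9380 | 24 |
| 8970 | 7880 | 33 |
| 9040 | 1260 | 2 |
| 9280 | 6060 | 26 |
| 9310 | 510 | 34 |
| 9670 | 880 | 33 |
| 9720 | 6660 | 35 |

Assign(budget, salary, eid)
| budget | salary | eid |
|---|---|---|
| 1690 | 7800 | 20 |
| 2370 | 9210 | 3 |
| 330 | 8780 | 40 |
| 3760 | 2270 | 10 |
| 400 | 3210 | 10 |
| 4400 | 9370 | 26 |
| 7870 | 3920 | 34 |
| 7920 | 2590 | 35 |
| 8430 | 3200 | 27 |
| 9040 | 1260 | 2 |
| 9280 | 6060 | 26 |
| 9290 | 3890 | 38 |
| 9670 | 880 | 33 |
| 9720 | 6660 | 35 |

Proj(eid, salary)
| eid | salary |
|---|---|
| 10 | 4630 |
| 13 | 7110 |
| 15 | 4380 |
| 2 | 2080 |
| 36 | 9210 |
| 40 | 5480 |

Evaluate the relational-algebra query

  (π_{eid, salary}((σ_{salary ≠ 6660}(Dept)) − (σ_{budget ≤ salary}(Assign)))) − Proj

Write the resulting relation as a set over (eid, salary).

Selection salary ≠ 6660: {(2390, 3210, 5), (2740, 8410, 2), (3470, 3980, 25), (7660, 9380, 24), (8970, 7880, 33), (9040, 1260, 2), (9280, 6060, 26), (9310, 510, 34), (9670, 880, 33)}
Selection budget ≤ salary: {(1690, 7800, 20), (2370, 9210, 3), (330, 8780, 40), (400, 3210, 10), (4400, 9370, 26)}
Difference: {(2390, 3210, 5), (2740, 8410, 2), (3470, 3980, 25), (7660, 9380, 24), (8970, 7880, 33), (9040, 1260, 2), (9280, 6060, 26), (9310, 510, 34), (9670, 880, 33)} with {(1690, 7800, 20), (2370, 9210, 3), (330, 8780, 40), (400, 3210, 10), (4400, 9370, 26)} → {(2390, 3210, 5), (2740, 8410, 2), (3470, 3980, 25), (7660, 9380, 24), (8970, 7880, 33), (9040, 1260, 2), (9280, 6060, 26), (9310, 510, 34), (9670, 880, 33)}
Projecting to eid, salary: {(2, 1260), (2, 8410), (24, 9380), (25, 3980), (26, 6060), (33, 7880), (33, 880), (34, 510), (5, 3210)}
Difference: {(2, 1260), (2, 8410), (24, 9380), (25, 3980), (26, 6060), (33, 7880), (33, 880), (34, 510), (5, 3210)} with {(10, 4630), (13, 7110), (15, 4380), (2, 2080), (36, 9210), (40, 5480)} → {(2, 1260), (2, 8410), (24, 9380), (25, 3980), (26, 6060), (33, 7880), (33, 880), (34, 510), (5, 3210)}

{(2, 1260), (2, 8410), (24, 9380), (25, 3980), (26, 6060), (33, 7880), (33, 880), (34, 510), (5, 3210)}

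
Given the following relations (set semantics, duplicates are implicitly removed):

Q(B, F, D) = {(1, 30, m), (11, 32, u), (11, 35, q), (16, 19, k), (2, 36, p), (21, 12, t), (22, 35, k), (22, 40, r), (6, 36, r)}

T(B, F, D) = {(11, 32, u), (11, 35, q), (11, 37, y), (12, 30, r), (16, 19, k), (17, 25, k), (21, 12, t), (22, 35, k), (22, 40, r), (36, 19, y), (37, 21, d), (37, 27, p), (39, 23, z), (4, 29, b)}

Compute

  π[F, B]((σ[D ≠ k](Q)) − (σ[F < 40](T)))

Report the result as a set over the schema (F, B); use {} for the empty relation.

{(30, 1), (36, 2), (36, 6), (40, 22)}

Filtering on D ≠ k leaves {(1, 30, m), (11, 32, u), (11, 35, q), (2, 36, p), (21, 12, t), (22, 40, r), (6, 36, r)}.
Filtering on F < 40 leaves {(11, 32, u), (11, 35, q), (11, 37, y), (12, 30, r), (16, 19, k), (17, 25, k), (21, 12, t), (22, 35, k), (36, 19, y), (37, 21, d), (37, 27, p), (39, 23, z), (4, 29, b)}.
Difference: {(1, 30, m), (11, 32, u), (11, 35, q), (2, 36, p), (21, 12, t), (22, 40, r), (6, 36, r)} with {(11, 32, u), (11, 35, q), (11, 37, y), (12, 30, r), (16, 19, k), (17, 25, k), (21, 12, t), (22, 35, k), (36, 19, y), (37, 21, d), (37, 27, p), (39, 23, z), (4, 29, b)} → {(1, 30, m), (2, 36, p), (22, 40, r), (6, 36, r)}
Keep only column(s) F, B: {(30, 1), (36, 2), (36, 6), (40, 22)}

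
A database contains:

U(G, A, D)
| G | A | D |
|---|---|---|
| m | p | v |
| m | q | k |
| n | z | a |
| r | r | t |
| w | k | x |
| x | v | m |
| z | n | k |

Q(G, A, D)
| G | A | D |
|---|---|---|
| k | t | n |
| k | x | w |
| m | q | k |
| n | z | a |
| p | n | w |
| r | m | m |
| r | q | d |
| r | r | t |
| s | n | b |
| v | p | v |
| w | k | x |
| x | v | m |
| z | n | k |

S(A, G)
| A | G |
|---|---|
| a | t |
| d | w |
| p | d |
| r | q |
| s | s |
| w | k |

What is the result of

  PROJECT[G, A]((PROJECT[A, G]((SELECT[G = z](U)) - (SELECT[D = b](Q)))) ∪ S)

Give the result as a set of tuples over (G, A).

Filtering on G = z leaves {(z, n, k)}.
Filtering on D = b leaves {(s, n, b)}.
Set difference of the two operands is {(z, n, k)}.
π[A, G]: project onto (A, G) → {(n, z)}
Set union of the two operands is {(a, t), (d, w), (n, z), (p, d), (r, q), (s, s), (w, k)}.
π[G, A]: project onto (G, A) → {(d, p), (k, w), (q, r), (s, s), (t, a), (w, d), (z, n)}

{(d, p), (k, w), (q, r), (s, s), (t, a), (w, d), (z, n)}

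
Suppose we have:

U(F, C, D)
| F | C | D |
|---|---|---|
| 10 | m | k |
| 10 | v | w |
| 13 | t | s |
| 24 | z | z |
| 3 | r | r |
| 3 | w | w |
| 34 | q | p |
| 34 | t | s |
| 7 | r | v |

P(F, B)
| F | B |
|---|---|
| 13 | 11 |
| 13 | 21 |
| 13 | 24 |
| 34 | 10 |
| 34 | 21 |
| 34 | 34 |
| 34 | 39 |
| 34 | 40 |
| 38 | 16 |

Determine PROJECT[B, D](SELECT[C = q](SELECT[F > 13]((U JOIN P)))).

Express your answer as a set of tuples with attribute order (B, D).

Joining U and P on F yields {(13, t, s, 11), (13, t, s, 21), (13, t, s, 24), (34, q, p, 10), (34, q, p, 21), (34, q, p, 34), (34, q, p, 39), (34, q, p, 40), (34, t, s, 10), (34, t, s, 21), (34, t, s, 34), (34, t, s, 39), (34, t, s, 40)}.
Apply σ_{F > 13}; surviving tuples: {(34, q, p, 10), (34, q, p, 21), (34, q, p, 34), (34, q, p, 39), (34, q, p, 40), (34, t, s, 10), (34, t, s, 21), (34, t, s, 34), (34, t, s, 39), (34, t, s, 40)}
Apply σ_{C = q}; surviving tuples: {(34, q, p, 10), (34, q, p, 21), (34, q, p, 34), (34, q, p, 39), (34, q, p, 40)}
π[B, D]: project onto (B, D) → {(10, p), (21, p), (34, p), (39, p), (40, p)}

{(10, p), (21, p), (34, p), (39, p), (40, p)}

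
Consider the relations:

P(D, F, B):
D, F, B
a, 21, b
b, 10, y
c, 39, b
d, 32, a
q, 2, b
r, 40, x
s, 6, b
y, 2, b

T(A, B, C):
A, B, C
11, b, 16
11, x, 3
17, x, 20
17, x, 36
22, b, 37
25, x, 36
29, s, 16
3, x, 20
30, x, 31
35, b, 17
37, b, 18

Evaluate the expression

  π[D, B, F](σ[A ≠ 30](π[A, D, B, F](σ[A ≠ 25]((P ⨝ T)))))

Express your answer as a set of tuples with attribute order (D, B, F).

{(a, b, 21), (c, b, 39), (q, b, 2), (r, x, 40), (s, b, 6), (y, b, 2)}

Joining P and T on B yields {(a, 21, b, 11, 16), (a, 21, b, 22, 37), (a, 21, b, 35, 17), (a, 21, b, 37, 18), (c, 39, b, 11, 16), (c, 39, b, 22, 37), (c, 39, b, 35, 17), (c, 39, b, 37, 18), (q, 2, b, 11, 16), (q, 2, b, 22, 37), (q, 2, b, 35, 17), (q, 2, b, 37, 18), (r, 40, x, 11, 3), (r, 40, x, 17, 20), (r, 40, x, 17, 36), (r, 40, x, 25, 36), (r, 40, x, 3, 20), (r, 40, x, 30, 31), (s, 6, b, 11, 16), (s, 6, b, 22, 37), (s, 6, b, 35, 17), (s, 6, b, 37, 18), (y, 2, b, 11, 16), (y, 2, b, 22, 37), (y, 2, b, 35, 17), (y, 2, b, 37, 18)}.
Selection A ≠ 25: {(a, 21, b, 11, 16), (a, 21, b, 22, 37), (a, 21, b, 35, 17), (a, 21, b, 37, 18), (c, 39, b, 11, 16), (c, 39, b, 22, 37), (c, 39, b, 35, 17), (c, 39, b, 37, 18), (q, 2, b, 11, 16), (q, 2, b, 22, 37), (q, 2, b, 35, 17), (q, 2, b, 37, 18), (r, 40, x, 11, 3), (r, 40, x, 17, 20), (r, 40, x, 17, 36), (r, 40, x, 3, 20), (r, 40, x, 30, 31), (s, 6, b, 11, 16), (s, 6, b, 22, 37), (s, 6, b, 35, 17), (s, 6, b, 37, 18), (y, 2, b, 11, 16), (y, 2, b, 22, 37), (y, 2, b, 35, 17), (y, 2, b, 37, 18)}
π[A, D, B, F]: project onto (A, D, B, F) (1 duplicate(s) eliminated) → {(11, a, b, 21), (11, c, b, 39), (11, q, b, 2), (11, r, x, 40), (11, s, b, 6), (11, y, b, 2), (17, r, x, 40), (22, a, b, 21), (22, c, b, 39), (22, q, b, 2), (22, s, b, 6), (22, y, b, 2), (3, r, x, 40), (30, r, x, 40), (35, a, b, 21), (35, c, b, 39), (35, q, b, 2), (35, s, b, 6), (35, y, b, 2), (37, a, b, 21), (37, c, b, 39), (37, q, b, 2), (37, s, b, 6), (37, y, b, 2)}
Selection A ≠ 30: {(11, a, b, 21), (11, c, b, 39), (11, q, b, 2), (11, r, x, 40), (11, s, b, 6), (11, y, b, 2), (17, r, x, 40), (22, a, b, 21), (22, c, b, 39), (22, q, b, 2), (22, s, b, 6), (22, y, b, 2), (3, r, x, 40), (35, a, b, 21), (35, c, b, 39), (35, q, b, 2), (35, s, b, 6), (35, y, b, 2), (37, a, b, 21), (37, c, b, 39), (37, q, b, 2), (37, s, b, 6), (37, y, b, 2)}
π[D, B, F]: project onto (D, B, F) (17 duplicate(s) eliminated) → {(a, b, 21), (c, b, 39), (q, b, 2), (r, x, 40), (s, b, 6), (y, b, 2)}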